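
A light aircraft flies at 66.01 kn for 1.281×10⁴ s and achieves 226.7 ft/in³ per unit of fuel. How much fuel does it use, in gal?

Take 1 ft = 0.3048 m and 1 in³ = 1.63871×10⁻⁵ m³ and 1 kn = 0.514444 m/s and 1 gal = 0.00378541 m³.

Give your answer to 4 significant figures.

27.25 gal

66.01 kn → 33.9584 m/s
d = v × t = 33.9584 × 12810 = 435007 m
226.7 ft/in³ → 4.21662×10⁶ m/m³
V = d / (distance per unit fuel) = 435007 / 4.21662×10⁶ = 0.103165 m³
In gal: 0.103165 / 0.00378541 = 27.2533 gal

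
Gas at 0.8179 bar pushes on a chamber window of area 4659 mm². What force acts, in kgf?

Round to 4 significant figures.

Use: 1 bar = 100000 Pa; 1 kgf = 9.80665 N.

38.86 kgf

0.8179 bar × 100000 → 81790 Pa
4659 mm² × 10⁻⁶ → 0.004659 m²
F = P × A = 81790 Pa × 0.004659 m² = 381.06 N
381.06 N ÷ (9.80665 N/kgf) = 38.8573 kgf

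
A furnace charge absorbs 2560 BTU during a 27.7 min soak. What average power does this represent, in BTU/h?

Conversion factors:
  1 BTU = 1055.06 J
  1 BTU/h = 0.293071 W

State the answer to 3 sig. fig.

2560 BTU × 1055.06 = 2.70095×10⁶ J
27.7 min × 60 = 1662 s
P = E / t = 2.70095×10⁶ J / 1662 s = 1625.12 W
1625.12 W ÷ (0.293071 W/BTU/h) = 5545.14 BTU/h

5550 BTU/h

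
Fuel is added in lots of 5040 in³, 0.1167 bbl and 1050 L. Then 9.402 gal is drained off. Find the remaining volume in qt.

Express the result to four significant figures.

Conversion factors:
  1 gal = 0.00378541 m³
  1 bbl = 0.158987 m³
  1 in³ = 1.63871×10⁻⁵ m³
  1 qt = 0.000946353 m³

5040 in³ × 1.63871×10⁻⁵ = 0.082591 m³
0.1167 bbl × 0.158987 = 0.0185538 m³
1050 L × 0.001 = 1.05 m³
9.402 gal × 0.00378541 = 0.0355904 m³
Result: 0.082591 + 0.0185538 + 1.05 − 0.0355904 = 1.11555 m³
In qt: 1.11555 / 0.000946353 = 1178.79 qt

1179 qt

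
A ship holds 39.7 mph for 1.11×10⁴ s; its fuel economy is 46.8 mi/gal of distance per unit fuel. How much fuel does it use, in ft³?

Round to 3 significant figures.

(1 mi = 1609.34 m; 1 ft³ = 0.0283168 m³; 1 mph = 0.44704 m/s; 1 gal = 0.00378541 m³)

0.350 ft³

39.7 mph → 17.7475 m/s
d = v × t = 17.7475 × 11100 = 196997 m
46.8 mi/gal → 1.98967×10⁷ m/m³
V = d / (distance per unit fuel) = 196997 / 1.98967×10⁷ = 0.00990099 m³
In ft³: 0.00990099 / 0.0283168 = 0.349651 ft³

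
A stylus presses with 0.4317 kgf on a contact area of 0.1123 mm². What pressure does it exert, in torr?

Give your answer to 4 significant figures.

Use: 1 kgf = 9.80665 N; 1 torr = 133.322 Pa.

0.4317 kgf × 9.80665 = 4.23353 N
0.1123 mm² × 10⁻⁶ = 1.123×10⁻⁷ m²
P = F / A = 4.23353 N / 1.123×10⁻⁷ m² = 3.76984×10⁷ Pa
3.76984×10⁷ Pa ÷ (133.322 Pa/torr) = 282762 torr

2.828×10⁵ torr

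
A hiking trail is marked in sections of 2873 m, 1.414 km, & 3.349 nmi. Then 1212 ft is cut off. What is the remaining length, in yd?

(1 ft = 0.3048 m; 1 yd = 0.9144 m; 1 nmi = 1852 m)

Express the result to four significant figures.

2873 m (already m)
1.414 km × 1000 = 1414 m
3.349 nmi × 1852 = 6202.35 m
1212 ft × 0.3048 = 369.418 m
Net: 2873 + 1414 + 6202.35 − 369.418 = 10119.9 m
In yd: 10119.9 / 0.9144 = 11067.3 yd

1.107×10⁴ yd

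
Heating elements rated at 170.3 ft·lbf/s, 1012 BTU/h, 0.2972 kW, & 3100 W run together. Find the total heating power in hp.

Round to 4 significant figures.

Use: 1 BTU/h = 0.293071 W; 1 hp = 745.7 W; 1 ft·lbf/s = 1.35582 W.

5.263 hp

170.3 ft·lbf/s × 1.35582 = 230.896 W
1012 BTU/h × 0.293071 = 296.588 W
0.2972 kW × 1000 = 297.2 W
3100 W (already W)
Total: 230.896 + 296.588 + 297.2 + 3100 = 3924.68 W
In hp: 3924.68 / 745.7 = 5.26308 hp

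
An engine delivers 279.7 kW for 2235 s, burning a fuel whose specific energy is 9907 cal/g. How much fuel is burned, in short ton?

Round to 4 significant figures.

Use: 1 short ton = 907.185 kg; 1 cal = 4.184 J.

0.01662 short ton

279.7 kW → 279700 W
E = P × t = 279700 × 2235 = 6.2513×10⁸ J
9907 cal/g → 4.14509×10⁷ J/kg
m = E / e_s = 6.2513×10⁸ / 4.14509×10⁷ = 15.0812 kg
In short ton: 15.0812 / 907.185 = 0.0166242 short ton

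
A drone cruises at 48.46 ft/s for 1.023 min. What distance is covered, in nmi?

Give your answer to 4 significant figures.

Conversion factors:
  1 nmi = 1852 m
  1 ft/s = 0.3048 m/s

48.46 ft/s × 0.3048 → 14.7706 m/s
1.023 min × 60 → 61.38 s
d = v × t = 14.7706 m/s × 61.38 s = 906.619 m
906.619 m ÷ (1852 m/nmi) = 0.489535 nmi

0.4895 nmi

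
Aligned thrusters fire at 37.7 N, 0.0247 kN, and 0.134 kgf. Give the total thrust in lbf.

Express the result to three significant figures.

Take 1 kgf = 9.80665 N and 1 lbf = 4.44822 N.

14.3 lbf

37.7 N (already N)
0.0247 kN × 1000 = 24.7 N
0.134 kgf × 9.80665 = 1.31409 N
Total: 37.7 + 24.7 + 1.31409 = 63.7141 N
In lbf: 63.7141 / 4.44822 = 14.3235 lbf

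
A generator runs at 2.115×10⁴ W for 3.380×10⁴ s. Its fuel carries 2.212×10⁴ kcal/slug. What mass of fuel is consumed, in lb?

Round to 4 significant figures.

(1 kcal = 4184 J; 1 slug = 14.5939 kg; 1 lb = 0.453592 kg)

E = P × t = 21150 × 33800 = 7.1487×10⁸ J
2.212×10⁴ kcal/slug → 6.3417×10⁶ J/kg
m = E / e_s = 7.1487×10⁸ / 6.3417×10⁶ = 112.725 kg
In lb: 112.725 / 0.453592 = 248.516 lb

248.5 lb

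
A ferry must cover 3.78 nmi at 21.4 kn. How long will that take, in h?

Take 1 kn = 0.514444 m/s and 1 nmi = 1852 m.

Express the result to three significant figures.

3.78 nmi × 1852 → 7000.56 m
21.4 kn × 0.514444 → 11.0091 m/s
t = d / v = 7000.56 m / 11.0091 m/s = 635.888 s
635.888 s ÷ (3600 s/h) = 0.176636 h

0.177 h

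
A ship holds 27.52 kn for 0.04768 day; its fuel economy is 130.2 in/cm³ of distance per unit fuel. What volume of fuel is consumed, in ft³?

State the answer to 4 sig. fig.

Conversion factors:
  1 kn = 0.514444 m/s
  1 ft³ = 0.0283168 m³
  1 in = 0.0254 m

27.52 kn → 14.1575 m/s
0.04768 day → 4119.55 s
d = v × t = 14.1575 × 4119.55 = 58322.5 m
130.2 in/cm³ → 3.30708×10⁶ m/m³
V = d / (distance per unit fuel) = 58322.5 / 3.30708×10⁶ = 0.0176356 m³
In ft³: 0.0176356 / 0.0283168 = 0.622796 ft³

0.6228 ft³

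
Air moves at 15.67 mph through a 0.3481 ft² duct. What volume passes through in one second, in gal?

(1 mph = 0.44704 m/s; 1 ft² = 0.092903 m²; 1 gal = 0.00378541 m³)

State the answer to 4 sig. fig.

59.85 gal

15.67 mph × 0.44704 = 7.00512 m/s
0.3481 ft² × 0.092903 = 0.0323395 m²
V = v × A × t = 7.00512 m/s × 0.0323395 m² × 1 s = 0.226542 m³
0.226542 m³ ÷ (0.00378541 m³/gal) = 59.8461 gal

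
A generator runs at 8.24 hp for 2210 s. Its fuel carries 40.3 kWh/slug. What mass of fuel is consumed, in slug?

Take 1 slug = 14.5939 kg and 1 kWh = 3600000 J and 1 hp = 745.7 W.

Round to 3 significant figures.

0.0936 slug

8.24 hp → 6144.57 W
E = P × t = 6144.57 × 2210 = 1.35795×10⁷ J
40.3 kWh/slug → 9.94114×10⁶ J/kg
m = E / e_s = 1.35795×10⁷ / 9.94114×10⁶ = 1.36599 kg
In slug: 1.36599 / 14.5939 = 0.0936001 slug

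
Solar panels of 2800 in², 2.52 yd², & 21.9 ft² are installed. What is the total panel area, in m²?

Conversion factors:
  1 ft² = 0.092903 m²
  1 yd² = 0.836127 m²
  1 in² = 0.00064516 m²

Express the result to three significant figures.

2800 in² × 0.00064516 → 1.80645 m²
2.52 yd² × 0.836127 → 2.10704 m²
21.9 ft² × 0.092903 → 2.03458 m²
Combined: 1.80645 + 2.10704 + 2.03458 = 5.94807 m²

5.95 m²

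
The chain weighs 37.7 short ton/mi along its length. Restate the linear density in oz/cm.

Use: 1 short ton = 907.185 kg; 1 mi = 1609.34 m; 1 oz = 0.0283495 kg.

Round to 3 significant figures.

7.50 oz/cm

37.7 short ton/mi × 907.185 kg/short ton ÷ 1609.34 m/mi = 21.2515 kg/m
21.2515 kg/m ÷ 0.0283495 kg/oz × 0.01 m/cm = 7.49625 oz/cm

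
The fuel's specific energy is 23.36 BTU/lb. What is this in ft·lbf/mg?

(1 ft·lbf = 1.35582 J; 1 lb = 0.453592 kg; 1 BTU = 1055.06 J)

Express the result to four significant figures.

0.04008 ft·lbf/mg

23.36 BTU/lb × 1055.06 J/BTU ÷ 0.453592 kg/lb = 54335.6 J/kg
54335.6 J/kg ÷ 1.35582 J/ft·lbf × 10⁻⁶ kg/mg = 0.0400758 ft·lbf/mg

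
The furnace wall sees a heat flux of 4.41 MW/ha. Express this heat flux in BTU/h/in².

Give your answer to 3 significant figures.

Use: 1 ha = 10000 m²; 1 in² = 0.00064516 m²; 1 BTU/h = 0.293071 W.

4.41 MW/ha × 1000000 W/MW ÷ 10000 m²/ha = 441 W/m²
441 W/m² ÷ 0.293071 W/BTU/h × 0.00064516 m²/in² = 0.970808 BTU/h/in²

0.971 BTU/h/in²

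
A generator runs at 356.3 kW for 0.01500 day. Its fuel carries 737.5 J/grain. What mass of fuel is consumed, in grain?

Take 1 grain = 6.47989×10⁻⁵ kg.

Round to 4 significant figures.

356.3 kW → 356300 W
0.01500 day → 1296 s
E = P × t = 356300 × 1296 = 4.61765×10⁸ J
737.5 J/grain → 1.13814×10⁷ J/kg
m = E / e_s = 4.61765×10⁸ / 1.13814×10⁷ = 40.5719 kg
In grain: 40.5719 / 6.47989×10⁻⁵ = 626120 grain

6.261×10⁵ grain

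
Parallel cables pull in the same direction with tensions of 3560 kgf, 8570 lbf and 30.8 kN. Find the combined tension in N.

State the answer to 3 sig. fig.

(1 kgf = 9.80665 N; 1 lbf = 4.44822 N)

3560 kgf × 9.80665 = 34911.7 N
8570 lbf × 4.44822 = 38121.2 N
30.8 kN × 1000 = 30800 N
Combined: 34911.7 + 38121.2 + 30800 = 103833 N

1.04×10⁵ N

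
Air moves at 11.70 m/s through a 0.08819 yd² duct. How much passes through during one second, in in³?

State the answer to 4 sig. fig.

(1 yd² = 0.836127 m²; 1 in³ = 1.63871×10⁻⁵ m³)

0.08819 yd² × 0.836127 → 0.073738 m²
V = v × A × t = 11.7 m/s × 0.073738 m² × 1 s = 0.862735 m³
0.862735 m³ ÷ (1.63871×10⁻⁵ m³/in³) = 52647.2 in³

5.265×10⁴ in³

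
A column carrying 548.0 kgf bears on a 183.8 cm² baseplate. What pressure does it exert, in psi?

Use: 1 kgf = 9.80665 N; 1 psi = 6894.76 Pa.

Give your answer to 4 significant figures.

42.41 psi

548.0 kgf × 9.80665 → 5374.04 N
183.8 cm² × 0.0001 → 0.01838 m²
P = F / A = 5374.04 N / 0.01838 m² = 292385 Pa
292385 Pa ÷ (6894.76 Pa/psi) = 42.4068 psi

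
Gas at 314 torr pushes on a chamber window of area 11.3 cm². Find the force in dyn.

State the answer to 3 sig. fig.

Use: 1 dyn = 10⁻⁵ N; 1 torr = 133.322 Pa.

4.73×10⁶ dyn

314 torr × 133.322 = 41863.1 Pa
11.3 cm² × 0.0001 = 0.00113 m²
F = P × A = 41863.1 Pa × 0.00113 m² = 47.3053 N
47.3053 N ÷ (10⁻⁵ N/dyn) = 4.73053×10⁶ dyn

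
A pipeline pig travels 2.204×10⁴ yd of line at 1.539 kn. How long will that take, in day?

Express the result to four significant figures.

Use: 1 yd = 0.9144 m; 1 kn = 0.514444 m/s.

2.204×10⁴ yd × 0.9144 = 20153.4 m
1.539 kn × 0.514444 = 0.791729 m/s
t = d / v = 20153.4 m / 0.791729 m/s = 25454.9 s
25454.9 s ÷ (86400 s/day) = 0.294617 day

0.2946 day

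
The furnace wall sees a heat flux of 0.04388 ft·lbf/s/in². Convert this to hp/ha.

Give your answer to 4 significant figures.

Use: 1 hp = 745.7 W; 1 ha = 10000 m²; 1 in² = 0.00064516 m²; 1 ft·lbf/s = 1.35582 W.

1237 hp/ha

0.04388 ft·lbf/s/in² × 1.35582 W/ft·lbf/s ÷ 0.00064516 m²/in² = 92.2149 W/m²
92.2149 W/m² ÷ 745.7 W/hp × 10000 m²/ha = 1236.62 hp/ha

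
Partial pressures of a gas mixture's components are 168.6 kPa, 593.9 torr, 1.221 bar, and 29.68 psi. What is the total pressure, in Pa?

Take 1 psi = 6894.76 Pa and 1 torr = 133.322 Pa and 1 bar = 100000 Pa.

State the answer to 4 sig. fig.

5.745×10⁵ Pa

168.6 kPa × 1000 = 168600 Pa
593.9 torr × 133.322 = 79179.9 Pa
1.221 bar × 100000 = 122100 Pa
29.68 psi × 6894.76 = 204636 Pa
Combined: 168600 + 79179.9 + 122100 + 204636 = 574516 Pa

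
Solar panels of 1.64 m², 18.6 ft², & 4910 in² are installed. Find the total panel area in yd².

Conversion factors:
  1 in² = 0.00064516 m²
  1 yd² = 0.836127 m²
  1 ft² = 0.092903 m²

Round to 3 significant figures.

7.82 yd²

1.64 m² (already m²)
18.6 ft² × 0.092903 → 1.728 m²
4910 in² × 0.00064516 → 3.16774 m²
Combined: 1.64 + 1.728 + 3.16774 = 6.53574 m²
In yd²: 6.53574 / 0.836127 = 7.81668 yd²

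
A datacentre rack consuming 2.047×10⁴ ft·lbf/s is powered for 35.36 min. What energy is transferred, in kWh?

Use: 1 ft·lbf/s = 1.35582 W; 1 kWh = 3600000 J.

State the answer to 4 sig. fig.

2.047×10⁴ ft·lbf/s × 1.35582 = 27753.6 W
35.36 min × 60 = 2121.6 s
E = P × t = 27753.6 W × 2121.6 s = 5.8882×10⁷ J
5.8882×10⁷ J ÷ (3600000 J/kWh) = 16.3561 kWh

16.36 kWh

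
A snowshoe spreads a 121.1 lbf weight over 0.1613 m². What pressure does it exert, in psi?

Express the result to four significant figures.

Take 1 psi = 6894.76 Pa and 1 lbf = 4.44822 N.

0.4844 psi

121.1 lbf × 4.44822 = 538.679 N
P = F / A = 538.679 N / 0.1613 m² = 3339.61 Pa
3339.61 Pa ÷ (6894.76 Pa/psi) = 0.484369 psi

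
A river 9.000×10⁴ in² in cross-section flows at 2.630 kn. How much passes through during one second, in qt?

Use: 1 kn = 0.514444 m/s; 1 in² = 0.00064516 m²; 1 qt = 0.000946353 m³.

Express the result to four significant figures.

2.630 kn × 0.514444 → 1.35299 m/s
9.000×10⁴ in² × 0.00064516 → 58.0644 m²
V = v × A × t = 1.35299 m/s × 58.0644 m² × 1 s = 78.5606 m³
78.5606 m³ ÷ (0.000946353 m³/qt) = 83014.1 qt

8.301×10⁴ qt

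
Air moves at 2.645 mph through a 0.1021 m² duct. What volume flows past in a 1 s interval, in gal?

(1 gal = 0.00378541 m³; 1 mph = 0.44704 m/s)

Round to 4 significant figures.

2.645 mph × 0.44704 = 1.18242 m/s
V = v × A × t = 1.18242 m/s × 0.1021 m² × 1 s = 0.120725 m³
0.120725 m³ ÷ (0.00378541 m³/gal) = 31.8922 gal

31.89 gal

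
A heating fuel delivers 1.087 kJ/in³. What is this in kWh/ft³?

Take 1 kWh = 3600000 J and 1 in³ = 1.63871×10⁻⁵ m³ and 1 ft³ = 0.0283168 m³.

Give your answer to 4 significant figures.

0.5218 kWh/ft³

1.087 kJ/in³ × 1000 J/kJ ÷ 1.63871×10⁻⁵ m³/in³ = 6.63327×10⁷ J/m³
6.63327×10⁷ J/m³ ÷ 3600000 J/kWh × 0.0283168 m³/ft³ = 0.521758 kWh/ft³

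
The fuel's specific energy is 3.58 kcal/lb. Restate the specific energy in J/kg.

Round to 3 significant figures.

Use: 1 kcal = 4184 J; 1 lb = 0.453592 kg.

3.30×10⁴ J/kg

3.58 kcal/lb × 4184 J/kcal ÷ 0.453592 kg/lb = 33022.5 J/kg
33022.5 J/kg  = 33022.5 J/kg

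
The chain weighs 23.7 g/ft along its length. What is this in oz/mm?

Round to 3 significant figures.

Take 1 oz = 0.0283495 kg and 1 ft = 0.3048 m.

23.7 g/ft × 0.001 kg/g ÷ 0.3048 m/ft = 0.0777559 kg/m
0.0777559 kg/m ÷ 0.0283495 kg/oz × 0.001 m/mm = 0.00274276 oz/mm

0.00274 oz/mm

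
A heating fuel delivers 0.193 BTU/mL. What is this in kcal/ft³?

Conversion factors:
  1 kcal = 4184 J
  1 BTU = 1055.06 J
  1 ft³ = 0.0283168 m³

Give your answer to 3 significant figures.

0.193 BTU/mL × 1055.06 J/BTU ÷ 10⁻⁶ m³/mL = 2.03627×10⁸ J/m³
2.03627×10⁸ J/m³ ÷ 4184 J/kcal × 0.0283168 m³/ft³ = 1378.12 kcal/ft³

1380 kcal/ft³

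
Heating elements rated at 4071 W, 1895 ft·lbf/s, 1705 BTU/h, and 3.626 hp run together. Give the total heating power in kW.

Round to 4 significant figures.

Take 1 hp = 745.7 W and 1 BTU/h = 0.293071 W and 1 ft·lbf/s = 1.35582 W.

4071 W (already W)
1895 ft·lbf/s × 1.35582 = 2569.28 W
1705 BTU/h × 0.293071 = 499.686 W
3.626 hp × 745.7 = 2703.91 W
Sum: 4071 + 2569.28 + 499.686 + 2703.91 = 9843.88 W
In kW: 9843.88 / 1000 = 9.84388 kW

9.844 kW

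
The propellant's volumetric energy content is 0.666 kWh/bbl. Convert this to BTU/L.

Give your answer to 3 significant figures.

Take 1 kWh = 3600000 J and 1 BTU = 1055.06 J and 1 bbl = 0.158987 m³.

14.3 BTU/L

0.666 kWh/bbl × 3600000 J/kWh ÷ 0.158987 m³/bbl = 1.50805×10⁷ J/m³
1.50805×10⁷ J/m³ ÷ 1055.06 J/BTU × 0.001 m³/L = 14.2935 BTU/L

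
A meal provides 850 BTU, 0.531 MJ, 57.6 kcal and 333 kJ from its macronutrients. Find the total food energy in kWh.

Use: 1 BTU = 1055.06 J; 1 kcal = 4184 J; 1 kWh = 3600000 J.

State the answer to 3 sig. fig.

0.556 kWh

850 BTU × 1055.06 = 896801 J
0.531 MJ × 1000000 = 531000 J
57.6 kcal × 4184 = 240998 J
333 kJ × 1000 = 333000 J
Sum: 896801 + 531000 + 240998 + 333000 = 2.0018×10⁶ J
In kWh: 2.0018×10⁶ / 3600000 = 0.556056 kWh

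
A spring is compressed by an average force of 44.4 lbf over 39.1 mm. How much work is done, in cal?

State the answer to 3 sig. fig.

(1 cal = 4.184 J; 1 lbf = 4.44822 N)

44.4 lbf × 4.44822 → 197.501 N
39.1 mm × 0.001 → 0.0391 m
W = F × d = 197.501 N × 0.0391 m = 7.72229 J
7.72229 J ÷ (4.184 J/cal) = 1.84567 cal

1.85 cal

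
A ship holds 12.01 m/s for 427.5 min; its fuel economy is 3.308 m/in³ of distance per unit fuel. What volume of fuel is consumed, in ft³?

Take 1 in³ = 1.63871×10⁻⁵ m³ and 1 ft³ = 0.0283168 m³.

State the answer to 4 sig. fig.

427.5 min → 25650 s
d = v × t = 12.01 × 25650 = 308056 m
3.308 m/in³ → 201866 m/m³
V = d / (distance per unit fuel) = 308056 / 201866 = 1.52604 m³
In ft³: 1.52604 / 0.0283168 = 53.8917 ft³

53.89 ft³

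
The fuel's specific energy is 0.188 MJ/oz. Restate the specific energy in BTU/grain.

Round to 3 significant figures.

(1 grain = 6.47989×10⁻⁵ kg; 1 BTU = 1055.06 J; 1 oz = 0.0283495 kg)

0.188 MJ/oz × 1000000 J/MJ ÷ 0.0283495 kg/oz = 6.63151×10⁶ J/kg
6.63151×10⁶ J/kg ÷ 1055.06 J/BTU × 6.47989×10⁻⁵ kg/grain = 0.407289 BTU/grain

0.407 BTU/grain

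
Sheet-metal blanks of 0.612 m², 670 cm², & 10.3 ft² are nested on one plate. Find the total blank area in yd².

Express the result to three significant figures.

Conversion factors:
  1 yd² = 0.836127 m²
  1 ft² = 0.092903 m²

0.612 m² (already m²)
670 cm² × 0.0001 = 0.067 m²
10.3 ft² × 0.092903 = 0.956901 m²
Sum: 0.612 + 0.067 + 0.956901 = 1.6359 m²
In yd²: 1.6359 / 0.836127 = 1.95652 yd²

1.96 yd²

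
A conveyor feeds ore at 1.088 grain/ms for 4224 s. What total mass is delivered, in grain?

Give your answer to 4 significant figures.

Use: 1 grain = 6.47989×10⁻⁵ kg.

4.596×10⁶ grain

1.088 grain/ms → 0.0705012 kg/s
m = ṁ × t = 0.0705012 × 4224 = 297.797 kg
In grain: 297.797 / 6.47989×10⁻⁵ = 4.59571×10⁶ grain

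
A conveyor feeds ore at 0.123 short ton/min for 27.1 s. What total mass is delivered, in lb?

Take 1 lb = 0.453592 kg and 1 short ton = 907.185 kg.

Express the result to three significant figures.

0.123 short ton/min → 1.85973 kg/s
m = ṁ × t = 1.85973 × 27.1 = 50.3987 kg
In lb: 50.3987 / 0.453592 = 111.11 lb

111 lb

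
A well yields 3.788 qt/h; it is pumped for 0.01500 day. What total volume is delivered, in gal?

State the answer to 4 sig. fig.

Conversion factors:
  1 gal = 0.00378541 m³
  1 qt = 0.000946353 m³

0.3409 gal

3.788 qt/h → 9.95774×10⁻⁷ m³/s
0.01500 day → 1296 s
V = Q × t = 9.95774×10⁻⁷ × 1296 = 0.00129052 m³
In gal: 0.00129052 / 0.00378541 = 0.340919 gal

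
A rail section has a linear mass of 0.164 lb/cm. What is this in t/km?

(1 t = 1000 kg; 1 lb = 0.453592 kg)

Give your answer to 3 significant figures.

7.44 t/km

0.164 lb/cm × 0.453592 kg/lb ÷ 0.01 m/cm = 7.43891 kg/m
7.43891 kg/m ÷ 1000 kg/t × 1000 m/km = 7.43891 t/km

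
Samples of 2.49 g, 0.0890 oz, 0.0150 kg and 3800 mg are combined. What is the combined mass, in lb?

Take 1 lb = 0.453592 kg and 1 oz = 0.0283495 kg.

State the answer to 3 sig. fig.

0.0525 lb

2.49 g × 0.001 = 0.00249 kg
0.0890 oz × 0.0283495 = 0.00252311 kg
0.0150 kg (already kg)
3800 mg × 10⁻⁶ = 0.0038 kg
Sum: 0.00249 + 0.00252311 + 0.015 + 0.0038 = 0.0238131 kg
In lb: 0.0238131 / 0.453592 = 0.0524989 lb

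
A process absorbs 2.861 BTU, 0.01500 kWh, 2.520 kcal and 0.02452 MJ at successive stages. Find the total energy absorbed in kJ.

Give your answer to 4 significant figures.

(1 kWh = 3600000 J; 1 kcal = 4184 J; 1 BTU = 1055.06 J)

92.08 kJ

2.861 BTU × 1055.06 → 3018.53 J
0.01500 kWh × 3600000 → 54000 J
2.520 kcal × 4184 → 10543.7 J
0.02452 MJ × 1000000 → 24520 J
Combined: 3018.53 + 54000 + 10543.7 + 24520 = 92082.2 J
In kJ: 92082.2 / 1000 = 92.0822 kJ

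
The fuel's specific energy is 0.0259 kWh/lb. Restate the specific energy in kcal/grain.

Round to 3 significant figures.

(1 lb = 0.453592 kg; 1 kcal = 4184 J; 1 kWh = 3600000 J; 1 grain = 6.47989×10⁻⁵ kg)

0.00318 kcal/grain

0.0259 kWh/lb × 3600000 J/kWh ÷ 0.453592 kg/lb = 205559 J/kg
205559 J/kg ÷ 4184 J/kcal × 6.47989×10⁻⁵ kg/grain = 0.00318356 kcal/grain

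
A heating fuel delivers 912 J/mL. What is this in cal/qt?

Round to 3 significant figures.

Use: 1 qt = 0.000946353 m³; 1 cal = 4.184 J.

912 J/mL ÷ 10⁻⁶ m³/mL = 9.12×10⁸ J/m³
9.12×10⁸ J/m³ ÷ 4.184 J/cal × 0.000946353 m³/qt = 206280 cal/qt

2.06×10⁵ cal/qt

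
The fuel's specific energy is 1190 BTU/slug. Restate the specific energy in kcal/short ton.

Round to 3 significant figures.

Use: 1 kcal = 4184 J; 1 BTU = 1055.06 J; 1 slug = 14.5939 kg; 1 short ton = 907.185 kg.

1.87×10⁴ kcal/short ton

1190 BTU/slug × 1055.06 J/BTU ÷ 14.5939 kg/slug = 86030.6 J/kg
86030.6 J/kg ÷ 4184 J/kcal × 907.185 kg/short ton = 18653.4 kcal/short ton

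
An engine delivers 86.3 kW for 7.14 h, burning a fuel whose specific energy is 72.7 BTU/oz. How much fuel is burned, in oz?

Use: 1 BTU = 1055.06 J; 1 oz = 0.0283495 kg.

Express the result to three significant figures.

2.89×10⁴ oz

86.3 kW → 86300 W
7.14 h → 25704 s
E = P × t = 86300 × 25704 = 2.21826×10⁹ J
72.7 BTU/oz → 2.70562×10⁶ J/kg
m = E / e_s = 2.21826×10⁹ / 2.70562×10⁶ = 819.871 kg
In oz: 819.871 / 0.0283495 = 28920.1 oz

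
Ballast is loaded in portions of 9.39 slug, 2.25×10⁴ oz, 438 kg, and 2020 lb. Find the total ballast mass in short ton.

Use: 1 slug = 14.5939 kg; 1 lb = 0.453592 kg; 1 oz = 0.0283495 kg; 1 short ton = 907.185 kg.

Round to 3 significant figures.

2.35 short ton

9.39 slug × 14.5939 = 137.037 kg
2.25×10⁴ oz × 0.0283495 = 637.864 kg
438 kg (already kg)
2020 lb × 0.453592 = 916.256 kg
Combined: 137.037 + 637.864 + 438 + 916.256 = 2129.16 kg
In short ton: 2129.16 / 907.185 = 2.347 short ton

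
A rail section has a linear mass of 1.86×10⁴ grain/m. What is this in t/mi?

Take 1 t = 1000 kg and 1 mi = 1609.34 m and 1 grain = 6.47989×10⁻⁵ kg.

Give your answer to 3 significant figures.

1.86×10⁴ grain/m × 6.47989×10⁻⁵ kg/grain = 1.20526 kg/m
1.20526 kg/m ÷ 1000 kg/t × 1609.34 m/mi = 1.93967 t/mi

1.94 t/mi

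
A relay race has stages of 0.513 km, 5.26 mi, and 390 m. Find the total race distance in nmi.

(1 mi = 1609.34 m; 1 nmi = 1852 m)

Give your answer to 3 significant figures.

0.513 km × 1000 = 513 m
5.26 mi × 1609.34 = 8465.13 m
390 m (already m)
Combined: 513 + 8465.13 + 390 = 9368.13 m
In nmi: 9368.13 / 1852 = 5.05839 nmi

5.06 nmi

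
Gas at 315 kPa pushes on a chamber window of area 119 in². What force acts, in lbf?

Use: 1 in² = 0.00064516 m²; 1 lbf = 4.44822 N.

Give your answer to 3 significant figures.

5440 lbf

315 kPa × 1000 → 315000 Pa
119 in² × 0.00064516 → 0.076774 m²
F = P × A = 315000 Pa × 0.076774 m² = 24183.8 N
24183.8 N ÷ (4.44822 N/lbf) = 5436.74 lbf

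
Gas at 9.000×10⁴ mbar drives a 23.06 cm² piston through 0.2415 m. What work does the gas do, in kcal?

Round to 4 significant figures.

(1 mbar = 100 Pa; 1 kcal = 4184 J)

9.000×10⁴ mbar → 9×10⁶ Pa
23.06 cm² → 0.002306 m²
F = P × A = 9×10⁶ × 0.002306 = 20754 N
W = F × d = 20754 × 0.2415 = 5012.09 J
In kcal: 5012.09 / 4184 = 1.19792 kcal

1.198 kcal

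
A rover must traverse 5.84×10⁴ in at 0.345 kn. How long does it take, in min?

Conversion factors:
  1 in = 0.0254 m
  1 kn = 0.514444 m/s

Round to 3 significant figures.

5.84×10⁴ in × 0.0254 = 1483.36 m
0.345 kn × 0.514444 = 0.177483 m/s
t = d / v = 1483.36 m / 0.177483 m/s = 8357.76 s
8357.76 s ÷ (60 s/min) = 139.296 min

139 min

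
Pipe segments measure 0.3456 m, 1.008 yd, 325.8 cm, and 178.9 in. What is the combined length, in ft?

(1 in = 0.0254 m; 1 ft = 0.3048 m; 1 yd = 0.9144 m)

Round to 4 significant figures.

0.3456 m (already m)
1.008 yd × 0.9144 = 0.921715 m
325.8 cm × 0.01 = 3.258 m
178.9 in × 0.0254 = 4.54406 m
Sum: 0.3456 + 0.921715 + 3.258 + 4.54406 = 9.06938 m
In ft: 9.06938 / 0.3048 = 29.7552 ft

29.76 ft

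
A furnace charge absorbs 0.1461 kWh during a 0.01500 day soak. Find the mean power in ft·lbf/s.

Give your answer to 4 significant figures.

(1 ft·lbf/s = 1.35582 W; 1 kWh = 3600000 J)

299.3 ft·lbf/s

0.1461 kWh × 3600000 → 525960 J
0.01500 day × 86400 → 1296 s
P = E / t = 525960 J / 1296 s = 405.833 W
405.833 W ÷ (1.35582 W/ft·lbf/s) = 299.327 ft·lbf/s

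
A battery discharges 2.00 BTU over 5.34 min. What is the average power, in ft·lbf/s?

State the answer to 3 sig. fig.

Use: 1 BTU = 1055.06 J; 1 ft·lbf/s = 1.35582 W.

4.86 ft·lbf/s

2.00 BTU × 1055.06 = 2110.12 J
5.34 min × 60 = 320.4 s
P = E / t = 2110.12 J / 320.4 s = 6.58589 W
6.58589 W ÷ (1.35582 W/ft·lbf/s) = 4.8575 ft·lbf/s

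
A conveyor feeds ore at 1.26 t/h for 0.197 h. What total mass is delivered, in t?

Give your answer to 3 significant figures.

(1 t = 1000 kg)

1.26 t/h → 0.35 kg/s
0.197 h → 709.2 s
m = ṁ × t = 0.35 × 709.2 = 248.22 kg
In t: 248.22 / 1000 = 0.24822 t

0.248 t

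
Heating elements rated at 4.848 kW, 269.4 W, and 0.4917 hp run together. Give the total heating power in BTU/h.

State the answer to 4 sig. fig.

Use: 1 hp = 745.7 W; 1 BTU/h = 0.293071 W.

4.848 kW × 1000 = 4848 W
269.4 W (already W)
0.4917 hp × 745.7 = 366.661 W
Combined: 4848 + 269.4 + 366.661 = 5484.06 W
In BTU/h: 5484.06 / 0.293071 = 18712.4 BTU/h

1.871×10⁴ BTU/h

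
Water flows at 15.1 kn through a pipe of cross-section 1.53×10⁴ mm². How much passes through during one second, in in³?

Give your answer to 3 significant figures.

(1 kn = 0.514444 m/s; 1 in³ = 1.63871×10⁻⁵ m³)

7250 in³

15.1 kn × 0.514444 = 7.7681 m/s
1.53×10⁴ mm² × 10⁻⁶ = 0.0153 m²
V = v × A × t = 7.7681 m/s × 0.0153 m² × 1 s = 0.118852 m³
0.118852 m³ ÷ (1.63871×10⁻⁵ m³/in³) = 7252.78 in³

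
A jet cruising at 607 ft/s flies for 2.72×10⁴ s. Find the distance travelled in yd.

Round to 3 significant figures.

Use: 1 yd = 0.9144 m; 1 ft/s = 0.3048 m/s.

5.50×10⁶ yd

607 ft/s × 0.3048 = 185.014 m/s
d = v × t = 185.014 m/s × 27200 s = 5.03238×10⁶ m
5.03238×10⁶ m ÷ (0.9144 m/yd) = 5.50348×10⁶ yd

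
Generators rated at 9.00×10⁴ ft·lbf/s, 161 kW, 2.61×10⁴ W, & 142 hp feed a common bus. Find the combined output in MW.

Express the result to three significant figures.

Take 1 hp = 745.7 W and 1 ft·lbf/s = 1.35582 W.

9.00×10⁴ ft·lbf/s × 1.35582 = 122024 W
161 kW × 1000 = 161000 W
2.61×10⁴ W (already W)
142 hp × 745.7 = 105889 W
Sum: 122024 + 161000 + 26100 + 105889 = 415013 W
In MW: 415013 / 1000000 = 0.415013 MW

0.415 MW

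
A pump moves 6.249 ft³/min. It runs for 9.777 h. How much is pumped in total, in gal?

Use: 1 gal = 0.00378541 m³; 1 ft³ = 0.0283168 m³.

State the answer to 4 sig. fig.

2.742×10⁴ gal

6.249 ft³/min → 0.00294919 m³/s
9.777 h → 35197.2 s
V = Q × t = 0.00294919 × 35197.2 = 103.803 m³
In gal: 103.803 / 0.00378541 = 27421.9 gal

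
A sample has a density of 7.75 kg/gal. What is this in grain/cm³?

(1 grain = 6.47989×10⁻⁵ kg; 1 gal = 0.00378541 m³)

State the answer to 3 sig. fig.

7.75 kg/gal ÷ 0.00378541 m³/gal = 2047.33 kg/m³
2047.33 kg/m³ ÷ 6.47989×10⁻⁵ kg/grain × 10⁻⁶ m³/cm³ = 31.5951 grain/cm³

31.6 grain/cm³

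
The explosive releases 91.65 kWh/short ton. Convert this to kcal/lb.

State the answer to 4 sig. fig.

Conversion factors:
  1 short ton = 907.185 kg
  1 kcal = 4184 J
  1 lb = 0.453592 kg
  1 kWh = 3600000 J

91.65 kWh/short ton × 3600000 J/kWh ÷ 907.185 kg/short ton = 363696 J/kg
363696 J/kg ÷ 4184 J/kcal × 0.453592 kg/lb = 39.4287 kcal/lb

39.43 kcal/lb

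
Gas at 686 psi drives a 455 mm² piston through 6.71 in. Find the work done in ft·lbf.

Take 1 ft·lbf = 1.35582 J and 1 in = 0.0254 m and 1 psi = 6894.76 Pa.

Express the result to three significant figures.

686 psi → 4.72981×10⁶ Pa
455 mm² → 4.55×10⁻⁴ m²
F = P × A = 4.72981×10⁶ × 4.55×10⁻⁴ = 2152.06 N
6.71 in → 0.170434 m
W = F × d = 2152.06 × 0.170434 = 366.784 J
In ft·lbf: 366.784 / 1.35582 = 270.526 ft·lbf

271 ft·lbf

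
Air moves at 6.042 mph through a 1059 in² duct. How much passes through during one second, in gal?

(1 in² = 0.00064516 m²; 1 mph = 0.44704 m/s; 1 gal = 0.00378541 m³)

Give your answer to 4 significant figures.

6.042 mph × 0.44704 → 2.70102 m/s
1059 in² × 0.00064516 → 0.683224 m²
V = v × A × t = 2.70102 m/s × 0.683224 m² × 1 s = 1.8454 m³
1.8454 m³ ÷ (0.00378541 m³/gal) = 487.503 gal

487.5 gal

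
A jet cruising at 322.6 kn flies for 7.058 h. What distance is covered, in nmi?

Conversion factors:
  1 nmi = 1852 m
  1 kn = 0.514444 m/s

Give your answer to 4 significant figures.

2277 nmi

322.6 kn × 0.514444 = 165.96 m/s
7.058 h × 3600 = 25408.8 s
d = v × t = 165.96 m/s × 25408.8 s = 4.21684×10⁶ m
4.21684×10⁶ m ÷ (1852 m/nmi) = 2276.91 nmi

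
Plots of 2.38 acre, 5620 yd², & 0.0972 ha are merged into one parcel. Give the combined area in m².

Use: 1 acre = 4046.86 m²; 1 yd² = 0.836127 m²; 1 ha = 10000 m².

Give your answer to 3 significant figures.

1.53×10⁴ m²

2.38 acre × 4046.86 → 9631.53 m²
5620 yd² × 0.836127 → 4699.03 m²
0.0972 ha × 10000 → 972 m²
Total: 9631.53 + 4699.03 + 972 = 15302.6 m²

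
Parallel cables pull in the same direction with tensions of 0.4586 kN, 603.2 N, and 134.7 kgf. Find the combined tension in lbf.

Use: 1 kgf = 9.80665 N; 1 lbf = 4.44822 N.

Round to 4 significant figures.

535.7 lbf

0.4586 kN × 1000 → 458.6 N
603.2 N (already N)
134.7 kgf × 9.80665 → 1320.96 N
Combined: 458.6 + 603.2 + 1320.96 = 2382.76 N
In lbf: 2382.76 / 4.44822 = 535.666 lbf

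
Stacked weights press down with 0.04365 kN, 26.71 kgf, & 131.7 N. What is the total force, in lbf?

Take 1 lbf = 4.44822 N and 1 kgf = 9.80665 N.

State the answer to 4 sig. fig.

98.31 lbf

0.04365 kN × 1000 = 43.65 N
26.71 kgf × 9.80665 = 261.936 N
131.7 N (already N)
Total: 43.65 + 261.936 + 131.7 = 437.286 N
In lbf: 437.286 / 4.44822 = 98.3058 lbf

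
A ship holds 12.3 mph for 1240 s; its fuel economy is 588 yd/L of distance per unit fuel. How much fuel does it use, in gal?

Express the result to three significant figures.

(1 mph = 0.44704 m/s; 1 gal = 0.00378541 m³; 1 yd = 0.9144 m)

12.3 mph → 5.49859 m/s
d = v × t = 5.49859 × 1240 = 6818.25 m
588 yd/L → 537667 m/m³
V = d / (distance per unit fuel) = 6818.25 / 537667 = 0.0126812 m³
In gal: 0.0126812 / 0.00378541 = 3.35002 gal

3.35 gal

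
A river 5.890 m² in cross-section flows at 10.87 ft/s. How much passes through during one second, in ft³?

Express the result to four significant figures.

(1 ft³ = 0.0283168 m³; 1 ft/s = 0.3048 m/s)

10.87 ft/s × 0.3048 → 3.31318 m/s
V = v × A × t = 3.31318 m/s × 5.89 m² × 1 s = 19.5146 m³
19.5146 m³ ÷ (0.0283168 m³/ft³) = 689.153 ft³

689.2 ft³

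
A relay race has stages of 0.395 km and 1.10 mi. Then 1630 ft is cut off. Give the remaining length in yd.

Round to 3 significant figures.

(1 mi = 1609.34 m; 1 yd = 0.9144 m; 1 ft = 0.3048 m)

1820 yd

0.395 km × 1000 = 395 m
1.10 mi × 1609.34 = 1770.27 m
1630 ft × 0.3048 = 496.824 m
Result: 395 + 1770.27 − 496.824 = 1668.45 m
In yd: 1668.45 / 0.9144 = 1824.64 yd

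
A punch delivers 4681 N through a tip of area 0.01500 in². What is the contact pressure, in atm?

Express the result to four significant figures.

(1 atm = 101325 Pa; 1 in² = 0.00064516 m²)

0.01500 in² × 0.00064516 = 9.6774×10⁻⁶ m²
P = F / A = 4681 N / 9.6774×10⁻⁶ m² = 4.83704×10⁸ Pa
4.83704×10⁸ Pa ÷ (101325 Pa/atm) = 4773.79 atm

4774 atm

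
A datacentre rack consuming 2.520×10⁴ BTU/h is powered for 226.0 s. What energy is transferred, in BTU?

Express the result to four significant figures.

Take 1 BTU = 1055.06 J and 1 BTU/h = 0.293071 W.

2.520×10⁴ BTU/h × 0.293071 = 7385.39 W
E = P × t = 7385.39 W × 226 s = 1.6691×10⁶ J
1.6691×10⁶ J ÷ (1055.06 J/BTU) = 1582 BTU

1582 BTU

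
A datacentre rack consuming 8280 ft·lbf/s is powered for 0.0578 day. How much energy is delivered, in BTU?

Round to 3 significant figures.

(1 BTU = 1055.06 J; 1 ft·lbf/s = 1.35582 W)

8280 ft·lbf/s × 1.35582 → 11226.2 W
0.0578 day × 86400 → 4993.92 s
E = P × t = 11226.2 W × 4993.92 s = 5.60627×10⁷ J
5.60627×10⁷ J ÷ (1055.06 J/BTU) = 53137 BTU

5.31×10⁴ BTU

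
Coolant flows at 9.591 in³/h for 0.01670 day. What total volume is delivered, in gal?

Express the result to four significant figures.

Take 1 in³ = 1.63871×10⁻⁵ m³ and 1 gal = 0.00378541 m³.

9.591 in³/h → 4.3658×10⁻⁸ m³/s
0.01670 day → 1442.88 s
V = Q × t = 4.3658×10⁻⁸ × 1442.88 = 6.29933×10⁻⁵ m³
In gal: 6.29933×10⁻⁵ / 0.00378541 = 0.0166411 gal

0.01664 gal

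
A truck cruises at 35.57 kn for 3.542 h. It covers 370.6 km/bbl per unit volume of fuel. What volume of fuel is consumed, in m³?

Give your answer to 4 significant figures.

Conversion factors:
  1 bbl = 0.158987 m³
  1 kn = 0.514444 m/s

35.57 kn → 18.2988 m/s
3.542 h → 12751.2 s
d = v × t = 18.2988 × 12751.2 = 233332 m
370.6 km/bbl → 2.33101×10⁶ m/m³
V = d / (distance per unit fuel) = 233332 / 2.33101×10⁶ = 0.100099 m³

0.1001 m³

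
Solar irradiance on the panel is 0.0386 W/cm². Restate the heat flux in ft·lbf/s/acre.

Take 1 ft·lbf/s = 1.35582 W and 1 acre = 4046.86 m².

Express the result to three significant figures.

0.0386 W/cm² ÷ 0.0001 m²/cm² = 386 W/m²
386 W/m² ÷ 1.35582 W/ft·lbf/s × 4046.86 m²/acre = 1.15214×10⁶ ft·lbf/s/acre

1.15×10⁶ ft·lbf/s/acre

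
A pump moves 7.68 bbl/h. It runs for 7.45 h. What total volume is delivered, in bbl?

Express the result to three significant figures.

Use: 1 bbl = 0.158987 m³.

7.68 bbl/h → 3.39172×10⁻⁴ m³/s
7.45 h → 26820 s
V = Q × t = 3.39172×10⁻⁴ × 26820 = 9.09659 m³
In bbl: 9.09659 / 0.158987 = 57.2159 bbl

57.2 bbl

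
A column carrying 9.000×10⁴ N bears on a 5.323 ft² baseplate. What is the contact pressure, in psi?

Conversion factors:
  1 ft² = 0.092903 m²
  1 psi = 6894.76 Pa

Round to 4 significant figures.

26.40 psi

5.323 ft² × 0.092903 = 0.494523 m²
P = F / A = 90000 N / 0.494523 m² = 181994 Pa
181994 Pa ÷ (6894.76 Pa/psi) = 26.396 psi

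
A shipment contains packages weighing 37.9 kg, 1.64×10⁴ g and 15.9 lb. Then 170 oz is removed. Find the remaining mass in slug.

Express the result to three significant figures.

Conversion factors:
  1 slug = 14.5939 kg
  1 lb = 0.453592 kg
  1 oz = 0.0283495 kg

37.9 kg (already kg)
1.64×10⁴ g × 0.001 = 16.4 kg
15.9 lb × 0.453592 = 7.21211 kg
170 oz × 0.0283495 = 4.81942 kg
Sum: 37.9 + 16.4 + 7.21211 − 4.81942 = 56.6927 kg
In slug: 56.6927 / 14.5939 = 3.88468 slug

3.88 slug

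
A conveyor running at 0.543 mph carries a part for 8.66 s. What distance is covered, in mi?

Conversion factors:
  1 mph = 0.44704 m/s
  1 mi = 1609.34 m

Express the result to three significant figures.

0.00131 mi

0.543 mph × 0.44704 → 0.242743 m/s
d = v × t = 0.242743 m/s × 8.66 s = 2.10215 m
2.10215 m ÷ (1609.34 m/mi) = 0.00130622 mi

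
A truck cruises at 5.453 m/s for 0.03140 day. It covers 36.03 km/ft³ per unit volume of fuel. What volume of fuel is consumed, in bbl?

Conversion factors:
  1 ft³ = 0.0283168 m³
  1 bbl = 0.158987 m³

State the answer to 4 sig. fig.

0.07313 bbl

0.03140 day → 2712.96 s
d = v × t = 5.453 × 2712.96 = 14793.8 m
36.03 km/ft³ → 1.27239×10⁶ m/m³
V = d / (distance per unit fuel) = 14793.8 / 1.27239×10⁶ = 0.0116268 m³
In bbl: 0.0116268 / 0.158987 = 0.0731305 bbl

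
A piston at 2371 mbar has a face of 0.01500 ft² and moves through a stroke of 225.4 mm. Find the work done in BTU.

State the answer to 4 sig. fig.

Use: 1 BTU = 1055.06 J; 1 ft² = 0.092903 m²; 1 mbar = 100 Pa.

0.07059 BTU

2371 mbar → 237100 Pa
0.01500 ft² → 0.00139354 m²
F = P × A = 237100 × 0.00139354 = 330.408 N
225.4 mm → 0.2254 m
W = F × d = 330.408 × 0.2254 = 74.474 J
In BTU: 74.474 / 1055.06 = 0.0705875 BTU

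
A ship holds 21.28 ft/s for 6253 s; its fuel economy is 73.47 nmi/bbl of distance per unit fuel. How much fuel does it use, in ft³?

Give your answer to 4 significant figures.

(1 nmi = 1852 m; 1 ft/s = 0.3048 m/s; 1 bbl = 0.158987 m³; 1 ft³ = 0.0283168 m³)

21.28 ft/s → 6.48614 m/s
d = v × t = 6.48614 × 6253 = 40557.8 m
73.47 nmi/bbl → 855834 m/m³
V = d / (distance per unit fuel) = 40557.8 / 855834 = 0.0473898 m³
In ft³: 0.0473898 / 0.0283168 = 1.67356 ft³

1.674 ft³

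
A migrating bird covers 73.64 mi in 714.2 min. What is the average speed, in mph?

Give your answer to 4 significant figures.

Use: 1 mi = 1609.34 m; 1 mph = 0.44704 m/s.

6.186 mph

73.64 mi × 1609.34 → 118512 m
714.2 min × 60 → 42852 s
v = d / t = 118512 m / 42852 s = 2.76561 m/s
2.76561 m/s ÷ (0.44704 m/s/mph) = 6.18649 mph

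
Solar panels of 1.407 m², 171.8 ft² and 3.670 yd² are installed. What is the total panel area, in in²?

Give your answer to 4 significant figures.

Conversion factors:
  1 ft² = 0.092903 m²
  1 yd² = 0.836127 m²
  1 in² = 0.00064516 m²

1.407 m² (already m²)
171.8 ft² × 0.092903 → 15.9607 m²
3.670 yd² × 0.836127 → 3.06859 m²
Total: 1.407 + 15.9607 + 3.06859 = 20.4363 m²
In in²: 20.4363 / 0.00064516 = 31676.3 in²

3.168×10⁴ in²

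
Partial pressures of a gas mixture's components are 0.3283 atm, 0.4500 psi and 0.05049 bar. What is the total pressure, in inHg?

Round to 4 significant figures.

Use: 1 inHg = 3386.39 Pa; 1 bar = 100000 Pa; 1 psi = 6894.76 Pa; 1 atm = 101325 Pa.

0.3283 atm × 101325 = 33265 Pa
0.4500 psi × 6894.76 = 3102.64 Pa
0.05049 bar × 100000 = 5049 Pa
Combined: 33265 + 3102.64 + 5049 = 41416.6 Pa
In inHg: 41416.6 / 3386.39 = 12.2303 inHg

12.23 inHg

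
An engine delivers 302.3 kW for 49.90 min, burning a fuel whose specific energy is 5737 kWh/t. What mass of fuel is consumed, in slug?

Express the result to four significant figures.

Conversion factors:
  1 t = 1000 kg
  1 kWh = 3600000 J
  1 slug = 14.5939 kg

3.003 slug

302.3 kW → 302300 W
49.90 min → 2994 s
E = P × t = 302300 × 2994 = 9.05086×10⁸ J
5737 kWh/t → 2.06532×10⁷ J/kg
m = E / e_s = 9.05086×10⁸ / 2.06532×10⁷ = 43.823 kg
In slug: 43.823 / 14.5939 = 3.00283 slug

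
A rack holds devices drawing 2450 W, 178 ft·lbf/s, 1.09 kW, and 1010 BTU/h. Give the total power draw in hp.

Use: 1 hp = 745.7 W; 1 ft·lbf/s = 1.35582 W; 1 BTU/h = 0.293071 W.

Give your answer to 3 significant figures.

5.47 hp

2450 W (already W)
178 ft·lbf/s × 1.35582 → 241.336 W
1.09 kW × 1000 → 1090 W
1010 BTU/h × 0.293071 → 296.002 W
Total: 2450 + 241.336 + 1090 + 296.002 = 4077.34 W
In hp: 4077.34 / 745.7 = 5.4678 hp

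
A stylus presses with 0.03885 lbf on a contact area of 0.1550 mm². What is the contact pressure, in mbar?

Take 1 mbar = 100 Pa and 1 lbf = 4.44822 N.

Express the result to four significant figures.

1.115×10⁴ mbar

0.03885 lbf × 4.44822 → 0.172813 N
0.1550 mm² × 10⁻⁶ → 1.55×10⁻⁷ m²
P = F / A = 0.172813 N / 1.55×10⁻⁷ m² = 1.11492×10⁶ Pa
1.11492×10⁶ Pa ÷ (100 Pa/mbar) = 11149.2 mbar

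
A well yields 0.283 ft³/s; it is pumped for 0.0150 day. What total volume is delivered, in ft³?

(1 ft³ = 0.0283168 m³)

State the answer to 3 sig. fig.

0.283 ft³/s → 0.00801365 m³/s
0.0150 day → 1296 s
V = Q × t = 0.00801365 × 1296 = 10.3857 m³
In ft³: 10.3857 / 0.0283168 = 366.768 ft³

367 ft³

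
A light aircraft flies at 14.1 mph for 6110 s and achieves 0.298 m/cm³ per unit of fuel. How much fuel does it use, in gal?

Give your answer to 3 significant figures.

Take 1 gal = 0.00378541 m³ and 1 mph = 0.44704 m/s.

14.1 mph → 6.30326 m/s
d = v × t = 6.30326 × 6110 = 38512.9 m
0.298 m/cm³ → 298000 m/m³
V = d / (distance per unit fuel) = 38512.9 / 298000 = 0.129238 m³
In gal: 0.129238 / 0.00378541 = 34.1411 gal

34.1 gal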